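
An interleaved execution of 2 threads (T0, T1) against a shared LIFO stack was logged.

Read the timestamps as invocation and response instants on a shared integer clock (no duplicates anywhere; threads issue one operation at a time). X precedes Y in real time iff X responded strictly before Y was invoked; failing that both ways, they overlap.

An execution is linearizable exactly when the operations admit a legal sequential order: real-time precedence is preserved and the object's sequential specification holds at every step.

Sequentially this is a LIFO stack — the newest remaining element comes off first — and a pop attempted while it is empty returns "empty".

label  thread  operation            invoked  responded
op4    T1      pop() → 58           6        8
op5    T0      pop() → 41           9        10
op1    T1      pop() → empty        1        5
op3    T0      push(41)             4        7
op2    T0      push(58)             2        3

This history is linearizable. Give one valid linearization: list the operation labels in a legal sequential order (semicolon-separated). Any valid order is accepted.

1. op1 pop() → empty, leaving stack <>
2. op2 push(58), leaving stack <58>
3. op4 pop() → 58, leaving stack <>
4. op3 push(41), leaving stack <41>
5. op5 pop() → 41, leaving stack <>

op1; op2; op4; op3; op5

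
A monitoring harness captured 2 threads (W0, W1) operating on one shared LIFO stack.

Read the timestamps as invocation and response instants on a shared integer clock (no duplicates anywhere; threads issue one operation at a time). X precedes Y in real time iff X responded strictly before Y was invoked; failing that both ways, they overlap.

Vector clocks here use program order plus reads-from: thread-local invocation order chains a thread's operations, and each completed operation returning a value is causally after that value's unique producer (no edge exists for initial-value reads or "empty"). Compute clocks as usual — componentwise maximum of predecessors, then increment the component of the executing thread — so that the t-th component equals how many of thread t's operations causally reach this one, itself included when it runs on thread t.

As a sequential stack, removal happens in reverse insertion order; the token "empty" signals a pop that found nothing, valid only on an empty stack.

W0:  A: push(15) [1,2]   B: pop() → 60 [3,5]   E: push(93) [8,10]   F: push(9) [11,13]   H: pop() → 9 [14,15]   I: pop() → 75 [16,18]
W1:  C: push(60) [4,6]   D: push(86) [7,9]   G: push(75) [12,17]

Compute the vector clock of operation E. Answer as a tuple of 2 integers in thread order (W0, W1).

VC(C, invoked at 4): no causal predecessors; +1 on W1 → (0, 1)
VC(A, invoked at 1): no causal predecessors; +1 on W0 → (1, 0)
merge at D (invoked 7): VC(C)=(0, 1), own-thread bump on W1 → (0, 2)
merge at G (invoked 12): VC(D)=(0, 2), own-thread bump on W1 → (0, 3)
merge at B (invoked 3): VC(A)=(1, 0), VC(C)=(0, 1), own-thread bump on W0 → (2, 1)
merge at E (invoked 8): VC(B)=(2, 1), own-thread bump on W0 → (3, 1)
merge at F (invoked 11): VC(E)=(3, 1), own-thread bump on W0 → (4, 1)
merge at H (invoked 14): VC(F)=(4, 1), own-thread bump on W0 → (5, 1)
merge at I (invoked 16): VC(G)=(0, 3), VC(H)=(5, 1), own-thread bump on W0 → (6, 3)
target: VC(E) = (3, 1)

(3, 1)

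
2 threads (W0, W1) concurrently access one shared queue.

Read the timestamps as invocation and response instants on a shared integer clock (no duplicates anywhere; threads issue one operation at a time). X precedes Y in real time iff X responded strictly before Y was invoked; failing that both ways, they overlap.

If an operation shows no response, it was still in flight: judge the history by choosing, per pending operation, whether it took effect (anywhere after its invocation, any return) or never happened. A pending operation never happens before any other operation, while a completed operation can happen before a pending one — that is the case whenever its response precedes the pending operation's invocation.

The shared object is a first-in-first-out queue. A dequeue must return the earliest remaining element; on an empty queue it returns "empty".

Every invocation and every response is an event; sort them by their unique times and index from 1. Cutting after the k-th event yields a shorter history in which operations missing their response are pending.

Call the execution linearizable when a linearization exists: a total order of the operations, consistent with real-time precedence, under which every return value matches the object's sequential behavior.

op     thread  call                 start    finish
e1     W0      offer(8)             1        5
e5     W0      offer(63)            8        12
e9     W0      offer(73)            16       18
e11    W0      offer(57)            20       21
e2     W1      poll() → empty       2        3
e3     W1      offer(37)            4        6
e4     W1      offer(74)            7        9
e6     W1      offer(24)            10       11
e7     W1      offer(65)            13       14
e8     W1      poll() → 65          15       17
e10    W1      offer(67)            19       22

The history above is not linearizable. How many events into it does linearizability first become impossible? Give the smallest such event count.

a valid linearization of events 1..16 exists, for instance e2, e1, e3, e4, e5, e6, e7:
1. e2 poll() → empty, leaving queue <>
2. e1 offer(8), leaving queue <8>
3. e3 offer(37), leaving queue <8,37>
4. e4 offer(74), leaving queue <8,37,74>
5. e5 offer(63), leaving queue <8,37,74,63>
6. e6 offer(24), leaving queue <8,37,74,63,24>
7. e7 offer(65), leaving queue <8,37,74,63,24,65>
event 17 — e8's response, time 17 — after it, nothing linearizes
completion choices over the 1 pending operation (e9) were checked; none helps
for example e1, e2, e3, e4, e5, e6, e7, e8 (pending dropped) fails at step 2: e2 poll() → empty is not legal there
for example e1, e2, e3, e4, e6, e5, e7, e8 (pending dropped) fails at step 2: e2 poll() → empty is not legal there

17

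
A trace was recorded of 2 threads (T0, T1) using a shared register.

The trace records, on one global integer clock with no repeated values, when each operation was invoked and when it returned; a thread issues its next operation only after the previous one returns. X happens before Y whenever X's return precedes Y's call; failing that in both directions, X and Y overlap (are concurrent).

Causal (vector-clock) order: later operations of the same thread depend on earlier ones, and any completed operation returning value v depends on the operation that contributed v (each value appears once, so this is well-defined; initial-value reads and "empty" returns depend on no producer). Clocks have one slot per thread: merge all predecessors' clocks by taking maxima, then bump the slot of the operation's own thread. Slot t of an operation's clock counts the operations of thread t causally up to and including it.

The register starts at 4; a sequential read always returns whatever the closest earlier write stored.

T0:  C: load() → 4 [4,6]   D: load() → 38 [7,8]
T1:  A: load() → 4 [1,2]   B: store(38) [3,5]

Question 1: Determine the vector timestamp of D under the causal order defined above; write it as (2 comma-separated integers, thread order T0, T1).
Answer: (2, 2)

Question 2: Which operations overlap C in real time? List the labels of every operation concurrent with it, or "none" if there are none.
Answer: B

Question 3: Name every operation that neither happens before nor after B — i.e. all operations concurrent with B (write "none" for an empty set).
Answer: C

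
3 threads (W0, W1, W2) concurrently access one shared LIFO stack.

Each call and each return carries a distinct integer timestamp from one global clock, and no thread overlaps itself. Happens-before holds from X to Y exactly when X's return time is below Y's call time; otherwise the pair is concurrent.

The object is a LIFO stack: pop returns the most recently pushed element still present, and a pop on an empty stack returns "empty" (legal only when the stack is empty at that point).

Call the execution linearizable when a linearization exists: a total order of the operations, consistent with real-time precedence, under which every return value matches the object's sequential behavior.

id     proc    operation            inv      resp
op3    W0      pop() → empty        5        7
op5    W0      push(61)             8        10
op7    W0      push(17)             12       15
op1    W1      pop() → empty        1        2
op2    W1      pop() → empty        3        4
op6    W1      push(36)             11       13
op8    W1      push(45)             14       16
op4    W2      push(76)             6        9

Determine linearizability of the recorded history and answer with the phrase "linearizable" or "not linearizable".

linearizable

a witness: op1, op2, op3, op4, op5, op6, op7, op8
after step 1 (op1 pop() → empty): stack <>
after step 2 (op2 pop() → empty): stack <>
after step 3 (op3 pop() → empty): stack <>
after step 4 (op4 push(76)): stack <76>
after step 5 (op5 push(61)): stack <76,61>
after step 6 (op6 push(36)): stack <76,61,36>
after step 7 (op7 push(17)): stack <76,61,36,17>
after step 8 (op8 push(45)): stack <76,61,36,17,45>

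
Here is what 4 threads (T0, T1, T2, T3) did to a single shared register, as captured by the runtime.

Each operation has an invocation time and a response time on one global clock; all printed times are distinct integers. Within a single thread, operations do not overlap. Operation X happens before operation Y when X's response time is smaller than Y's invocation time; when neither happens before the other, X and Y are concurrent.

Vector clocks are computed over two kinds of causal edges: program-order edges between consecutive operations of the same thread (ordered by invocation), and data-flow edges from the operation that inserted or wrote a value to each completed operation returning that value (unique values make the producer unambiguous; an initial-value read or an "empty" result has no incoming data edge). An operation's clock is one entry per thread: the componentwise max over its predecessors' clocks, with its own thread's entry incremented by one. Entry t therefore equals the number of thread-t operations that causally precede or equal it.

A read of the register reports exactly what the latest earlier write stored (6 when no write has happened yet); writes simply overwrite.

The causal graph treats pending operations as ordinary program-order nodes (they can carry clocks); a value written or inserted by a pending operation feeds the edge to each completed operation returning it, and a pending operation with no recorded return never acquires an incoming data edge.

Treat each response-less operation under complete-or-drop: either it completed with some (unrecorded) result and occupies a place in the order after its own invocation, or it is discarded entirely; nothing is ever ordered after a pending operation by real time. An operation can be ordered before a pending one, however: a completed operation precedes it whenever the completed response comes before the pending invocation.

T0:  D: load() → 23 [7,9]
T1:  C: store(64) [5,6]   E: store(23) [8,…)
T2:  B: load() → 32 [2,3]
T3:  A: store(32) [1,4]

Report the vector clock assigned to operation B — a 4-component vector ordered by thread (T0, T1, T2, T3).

A (invocation 1): nothing precedes it; T3's component alone gives (0, 0, 0, 1)
C (invocation 5): nothing precedes it; T1's component alone gives (0, 1, 0, 0)
B (invocation 2): componentwise max over VC(A)=(0, 0, 0, 1), +1 at T2, giving (0, 0, 1, 1)
E (invocation 8): componentwise max over VC(C)=(0, 1, 0, 0), +1 at T1, giving (0, 2, 0, 0)
D (invocation 7): componentwise max over VC(E)=(0, 2, 0, 0), +1 at T0, giving (1, 2, 0, 0)
target: VC(B) = (0, 0, 1, 1)

(0, 0, 1, 1)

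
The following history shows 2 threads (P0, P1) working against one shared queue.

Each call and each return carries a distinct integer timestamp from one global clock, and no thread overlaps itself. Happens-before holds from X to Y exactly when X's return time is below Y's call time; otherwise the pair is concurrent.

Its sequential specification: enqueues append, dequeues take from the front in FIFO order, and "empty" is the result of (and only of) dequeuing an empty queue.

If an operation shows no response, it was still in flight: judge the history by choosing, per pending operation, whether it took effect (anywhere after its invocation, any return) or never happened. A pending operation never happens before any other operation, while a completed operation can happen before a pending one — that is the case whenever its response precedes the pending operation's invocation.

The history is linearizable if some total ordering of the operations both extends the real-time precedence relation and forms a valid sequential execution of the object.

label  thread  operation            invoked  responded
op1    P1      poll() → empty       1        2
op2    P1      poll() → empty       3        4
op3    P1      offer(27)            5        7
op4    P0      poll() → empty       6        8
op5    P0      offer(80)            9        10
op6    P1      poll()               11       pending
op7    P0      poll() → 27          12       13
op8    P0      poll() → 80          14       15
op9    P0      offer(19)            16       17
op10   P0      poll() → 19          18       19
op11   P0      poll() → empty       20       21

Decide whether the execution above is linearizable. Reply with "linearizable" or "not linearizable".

linearizable

witness order: op1, op2, op4, op3, op5, op7, op8, op6, op9, op10, op11
step 1: op1 poll() → empty — queue <>
step 2: op2 poll() → empty — queue <>
step 3: op4 poll() → empty — queue <>
step 4: op3 offer(27) — queue <27>
step 5: op5 offer(80) — queue <27,80>
step 6: op7 poll() → 27 — queue <80>
step 7: op8 poll() → 80 — queue <>
step 8: op6 poll() (pending, included) — queue <>
step 9: op9 offer(19) — queue <19>
step 10: op10 poll() → 19 — queue <>
step 11: op11 poll() → empty — queue <>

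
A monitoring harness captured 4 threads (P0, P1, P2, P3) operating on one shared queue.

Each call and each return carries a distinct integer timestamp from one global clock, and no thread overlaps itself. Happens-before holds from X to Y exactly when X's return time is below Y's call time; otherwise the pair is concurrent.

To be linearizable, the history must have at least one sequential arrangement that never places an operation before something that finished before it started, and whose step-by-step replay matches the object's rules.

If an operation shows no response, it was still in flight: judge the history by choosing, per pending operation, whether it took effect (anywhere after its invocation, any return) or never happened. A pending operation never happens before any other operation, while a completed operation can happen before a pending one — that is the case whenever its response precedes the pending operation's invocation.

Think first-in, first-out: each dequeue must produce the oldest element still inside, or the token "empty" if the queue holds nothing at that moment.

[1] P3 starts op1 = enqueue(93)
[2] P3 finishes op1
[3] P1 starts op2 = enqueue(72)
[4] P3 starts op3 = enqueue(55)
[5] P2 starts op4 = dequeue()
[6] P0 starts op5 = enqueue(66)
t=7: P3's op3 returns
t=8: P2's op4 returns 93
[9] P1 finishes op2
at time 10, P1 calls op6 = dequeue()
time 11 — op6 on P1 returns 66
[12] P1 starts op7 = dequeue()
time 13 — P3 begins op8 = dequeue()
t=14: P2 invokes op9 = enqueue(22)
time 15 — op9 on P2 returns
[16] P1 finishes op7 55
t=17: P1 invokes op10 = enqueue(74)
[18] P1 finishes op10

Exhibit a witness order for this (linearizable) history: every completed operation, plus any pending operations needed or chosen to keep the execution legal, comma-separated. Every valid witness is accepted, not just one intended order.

after step 1 (op1 enqueue(93)): queue <93>
after step 2 (op4 dequeue() → 93): queue <>
after step 3 (op5 enqueue(66) (pending, included)): queue <66>
after step 4 (op2 enqueue(72)): queue <66,72>
after step 5 (op3 enqueue(55)): queue <66,72,55>
after step 6 (op6 dequeue() → 66): queue <72,55>
after step 7 (op8 dequeue() (pending, included)): queue <55>
after step 8 (op7 dequeue() → 55): queue <>
after step 9 (op9 enqueue(22)): queue <22>
after step 10 (op10 enqueue(74)): queue <22,74>

op1, op4, op5, op2, op3, op6, op8, op7, op9, op10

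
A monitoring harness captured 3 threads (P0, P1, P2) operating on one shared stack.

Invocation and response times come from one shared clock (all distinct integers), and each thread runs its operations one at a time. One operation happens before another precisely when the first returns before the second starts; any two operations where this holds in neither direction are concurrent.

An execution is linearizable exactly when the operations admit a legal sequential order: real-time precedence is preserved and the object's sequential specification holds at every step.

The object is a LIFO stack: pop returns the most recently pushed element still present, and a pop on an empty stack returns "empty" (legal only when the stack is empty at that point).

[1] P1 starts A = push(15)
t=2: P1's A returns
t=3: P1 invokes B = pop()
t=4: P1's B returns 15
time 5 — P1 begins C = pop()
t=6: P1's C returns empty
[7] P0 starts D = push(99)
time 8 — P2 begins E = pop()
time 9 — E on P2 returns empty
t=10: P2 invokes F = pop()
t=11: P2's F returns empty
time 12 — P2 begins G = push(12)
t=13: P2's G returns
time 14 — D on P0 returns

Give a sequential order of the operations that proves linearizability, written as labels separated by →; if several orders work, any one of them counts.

after step 1 (A push(15)): stack <15>
after step 2 (B pop() → 15): stack <>
after step 3 (C pop() → empty): stack <>
after step 4 (E pop() → empty): stack <>
after step 5 (F pop() → empty): stack <>
after step 6 (D push(99)): stack <99>
after step 7 (G push(12)): stack <99,12>

A → B → C → E → F → D → G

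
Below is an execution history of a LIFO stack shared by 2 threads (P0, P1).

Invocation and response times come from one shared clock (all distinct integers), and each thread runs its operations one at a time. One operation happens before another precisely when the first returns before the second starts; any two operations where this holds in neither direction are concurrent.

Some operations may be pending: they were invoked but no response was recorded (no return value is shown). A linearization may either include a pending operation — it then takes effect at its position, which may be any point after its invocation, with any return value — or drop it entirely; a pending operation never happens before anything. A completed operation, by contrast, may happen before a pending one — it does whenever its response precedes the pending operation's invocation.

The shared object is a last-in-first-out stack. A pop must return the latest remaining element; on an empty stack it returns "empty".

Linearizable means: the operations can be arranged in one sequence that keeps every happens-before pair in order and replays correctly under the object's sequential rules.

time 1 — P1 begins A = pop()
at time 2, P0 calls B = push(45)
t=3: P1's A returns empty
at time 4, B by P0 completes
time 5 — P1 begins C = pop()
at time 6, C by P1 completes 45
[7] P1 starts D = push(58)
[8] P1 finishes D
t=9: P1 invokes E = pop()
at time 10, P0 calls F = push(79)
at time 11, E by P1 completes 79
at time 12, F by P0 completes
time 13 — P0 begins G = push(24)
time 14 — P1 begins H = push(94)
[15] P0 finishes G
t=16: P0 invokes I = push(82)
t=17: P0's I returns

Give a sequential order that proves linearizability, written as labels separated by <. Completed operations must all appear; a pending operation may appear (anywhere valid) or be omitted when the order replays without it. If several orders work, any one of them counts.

1. A pop() → empty, leaving stack <>
2. B push(45), leaving stack <45>
3. C pop() → 45, leaving stack <>
4. D push(58), leaving stack <58>
5. F push(79), leaving stack <58,79>
6. E pop() → 79, leaving stack <58>
7. G push(24), leaving stack <58,24>
8. H push(94) (pending, included), leaving stack <58,24,94>
9. I push(82), leaving stack <58,24,94,82>

A < B < C < D < F < E < G < H < I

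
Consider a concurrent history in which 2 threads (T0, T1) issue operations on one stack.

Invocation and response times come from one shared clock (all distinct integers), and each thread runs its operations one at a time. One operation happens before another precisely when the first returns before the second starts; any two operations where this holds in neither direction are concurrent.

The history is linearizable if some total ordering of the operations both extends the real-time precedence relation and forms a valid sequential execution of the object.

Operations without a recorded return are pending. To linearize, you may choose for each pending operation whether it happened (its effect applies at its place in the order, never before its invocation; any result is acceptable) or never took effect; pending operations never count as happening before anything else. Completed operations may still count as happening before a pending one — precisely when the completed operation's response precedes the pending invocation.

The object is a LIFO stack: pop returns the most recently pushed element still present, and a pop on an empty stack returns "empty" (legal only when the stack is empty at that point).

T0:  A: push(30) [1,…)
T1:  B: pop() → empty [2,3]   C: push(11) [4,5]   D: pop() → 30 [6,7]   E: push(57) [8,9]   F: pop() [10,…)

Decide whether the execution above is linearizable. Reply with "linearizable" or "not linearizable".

linearizable

a witness: B, C, A, D, E
after step 1 (B pop() → empty): stack <>
after step 2 (C push(11)): stack <11>
after step 3 (A push(30) (pending, included)): stack <11,30>
after step 4 (D pop() → 30): stack <11>
after step 5 (E push(57)): stack <11,57>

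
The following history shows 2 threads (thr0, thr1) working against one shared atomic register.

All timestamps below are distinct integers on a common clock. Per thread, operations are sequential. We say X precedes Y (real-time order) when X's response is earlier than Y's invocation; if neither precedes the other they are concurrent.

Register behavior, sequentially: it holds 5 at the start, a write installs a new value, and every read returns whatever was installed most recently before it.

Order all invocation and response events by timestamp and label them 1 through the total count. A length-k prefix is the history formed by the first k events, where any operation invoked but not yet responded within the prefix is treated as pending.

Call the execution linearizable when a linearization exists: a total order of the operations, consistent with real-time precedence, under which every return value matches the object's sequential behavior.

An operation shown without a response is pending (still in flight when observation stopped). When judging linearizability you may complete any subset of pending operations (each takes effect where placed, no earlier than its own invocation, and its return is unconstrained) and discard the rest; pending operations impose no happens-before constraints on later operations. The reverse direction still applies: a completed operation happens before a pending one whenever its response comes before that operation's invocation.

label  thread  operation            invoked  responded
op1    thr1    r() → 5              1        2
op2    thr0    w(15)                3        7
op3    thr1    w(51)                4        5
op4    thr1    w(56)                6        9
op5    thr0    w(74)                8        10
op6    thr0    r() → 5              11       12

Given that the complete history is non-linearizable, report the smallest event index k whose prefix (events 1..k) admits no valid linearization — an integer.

12

one valid order for events 1..11 is op1, op2, op3, op4, op5:
step 1: op1 r() → 5 — value 5
step 2: op2 w(15) — value 15
step 3: op3 w(51) — value 51
step 4: op4 w(56) — value 56
step 5: op5 w(74) — value 74
include event 12 — op6 responding at 12 — and every candidate order breaks
for example op1, op2, op3, op4, op5, op6 fails at step 6: op6 r() → 5 is not legal there
for example op1, op2, op3, op5, op4, op6 fails at step 6: op6 r() → 5 is not legal there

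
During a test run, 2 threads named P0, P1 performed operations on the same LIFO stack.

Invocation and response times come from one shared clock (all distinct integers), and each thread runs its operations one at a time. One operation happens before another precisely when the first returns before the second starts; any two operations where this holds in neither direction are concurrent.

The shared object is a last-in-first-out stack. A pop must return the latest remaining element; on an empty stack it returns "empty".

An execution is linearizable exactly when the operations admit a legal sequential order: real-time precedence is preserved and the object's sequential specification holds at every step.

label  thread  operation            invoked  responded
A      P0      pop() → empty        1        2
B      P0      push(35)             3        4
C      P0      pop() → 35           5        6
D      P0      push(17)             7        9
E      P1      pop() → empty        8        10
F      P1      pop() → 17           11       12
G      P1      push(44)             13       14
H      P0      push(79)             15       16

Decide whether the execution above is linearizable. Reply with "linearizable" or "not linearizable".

linearizable

one valid linearization: A, B, C, E, D, F, G, H
1. A pop() → empty, leaving stack <>
2. B push(35), leaving stack <35>
3. C pop() → 35, leaving stack <>
4. E pop() → empty, leaving stack <>
5. D push(17), leaving stack <17>
6. F pop() → 17, leaving stack <>
7. G push(44), leaving stack <44>
8. H push(79), leaving stack <44,79>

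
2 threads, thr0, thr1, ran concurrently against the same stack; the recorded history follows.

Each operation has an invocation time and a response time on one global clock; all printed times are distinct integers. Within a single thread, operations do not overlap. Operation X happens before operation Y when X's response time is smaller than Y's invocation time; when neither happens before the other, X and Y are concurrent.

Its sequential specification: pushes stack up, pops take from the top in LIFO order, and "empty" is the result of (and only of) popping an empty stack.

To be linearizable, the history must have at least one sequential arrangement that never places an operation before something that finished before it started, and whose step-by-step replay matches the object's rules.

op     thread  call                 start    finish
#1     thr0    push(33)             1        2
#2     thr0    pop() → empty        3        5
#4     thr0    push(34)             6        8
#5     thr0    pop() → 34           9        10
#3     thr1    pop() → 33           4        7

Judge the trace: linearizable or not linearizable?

linearizable

one valid linearization: #1, #3, #2, #4, #5
after step 1 (#1 push(33)): stack <33>
after step 2 (#3 pop() → 33): stack <>
after step 3 (#2 pop() → empty): stack <>
after step 4 (#4 push(34)): stack <34>
after step 5 (#5 pop() → 34): stack <>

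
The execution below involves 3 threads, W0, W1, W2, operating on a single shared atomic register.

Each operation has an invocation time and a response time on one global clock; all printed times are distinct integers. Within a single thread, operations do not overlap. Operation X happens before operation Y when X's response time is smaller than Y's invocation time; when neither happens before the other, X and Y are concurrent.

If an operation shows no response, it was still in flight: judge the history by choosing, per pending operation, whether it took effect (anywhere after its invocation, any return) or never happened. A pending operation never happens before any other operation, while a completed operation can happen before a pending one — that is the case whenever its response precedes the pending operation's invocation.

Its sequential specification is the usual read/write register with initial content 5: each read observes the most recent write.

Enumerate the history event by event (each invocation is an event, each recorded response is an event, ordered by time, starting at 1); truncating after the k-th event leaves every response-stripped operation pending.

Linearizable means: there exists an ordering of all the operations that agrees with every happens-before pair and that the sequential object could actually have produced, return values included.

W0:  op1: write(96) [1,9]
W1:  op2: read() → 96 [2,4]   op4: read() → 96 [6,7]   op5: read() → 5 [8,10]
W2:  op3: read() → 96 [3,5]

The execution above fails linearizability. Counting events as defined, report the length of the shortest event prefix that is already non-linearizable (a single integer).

one valid order for events 1..9 is op1, op2, op3, op4:
step 1: op1 write(96) — value 96
step 2: op2 read() → 96 — value 96
step 3: op3 read() → 96 — value 96
step 4: op4 read() → 96 — value 96
include event 10 — op5 responding at 10 — and every candidate order breaks
sample order op1, op2, op3, op4, op5 stalls at step 5 — op5 read() → 5 has no legal effect
sample order op1, op3, op2, op4, op5 stalls at step 5 — op5 read() → 5 has no legal effect

10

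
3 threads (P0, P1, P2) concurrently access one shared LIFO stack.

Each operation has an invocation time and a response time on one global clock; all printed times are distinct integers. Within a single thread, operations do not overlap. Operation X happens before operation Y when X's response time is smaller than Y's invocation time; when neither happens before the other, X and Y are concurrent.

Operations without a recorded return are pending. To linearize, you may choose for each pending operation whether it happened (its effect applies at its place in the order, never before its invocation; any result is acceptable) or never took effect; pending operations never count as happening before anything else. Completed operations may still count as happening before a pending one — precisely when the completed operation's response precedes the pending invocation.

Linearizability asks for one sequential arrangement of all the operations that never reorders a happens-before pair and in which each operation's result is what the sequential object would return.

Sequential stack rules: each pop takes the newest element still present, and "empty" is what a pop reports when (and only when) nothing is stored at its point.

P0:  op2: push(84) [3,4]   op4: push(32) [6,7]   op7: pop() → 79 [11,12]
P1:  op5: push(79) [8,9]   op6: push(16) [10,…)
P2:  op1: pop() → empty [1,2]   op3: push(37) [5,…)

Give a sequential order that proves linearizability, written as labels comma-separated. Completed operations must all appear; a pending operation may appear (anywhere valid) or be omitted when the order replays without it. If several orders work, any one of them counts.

op1, op2, op3, op4, op5, op7

after step 1 (op1 pop() → empty): stack <>
after step 2 (op2 push(84)): stack <84>
after step 3 (op3 push(37) (pending, included)): stack <84,37>
after step 4 (op4 push(32)): stack <84,37,32>
after step 5 (op5 push(79)): stack <84,37,32,79>
after step 6 (op7 pop() → 79): stack <84,37,32>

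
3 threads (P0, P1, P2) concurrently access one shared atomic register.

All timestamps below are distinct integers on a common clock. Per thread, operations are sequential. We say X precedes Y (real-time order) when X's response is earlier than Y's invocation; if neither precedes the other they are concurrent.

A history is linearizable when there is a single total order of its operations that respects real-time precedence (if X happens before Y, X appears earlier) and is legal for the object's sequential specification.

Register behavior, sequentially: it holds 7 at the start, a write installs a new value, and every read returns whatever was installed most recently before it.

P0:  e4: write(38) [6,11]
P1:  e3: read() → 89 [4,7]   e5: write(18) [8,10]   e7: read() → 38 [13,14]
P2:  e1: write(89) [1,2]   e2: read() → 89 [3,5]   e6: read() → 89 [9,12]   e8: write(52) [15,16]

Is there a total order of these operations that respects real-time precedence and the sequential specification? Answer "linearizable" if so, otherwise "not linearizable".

linearizable

a witness: e1, e2, e3, e6, e5, e4, e7, e8
step 1: e1 write(89) — value 89
step 2: e2 read() → 89 — value 89
step 3: e3 read() → 89 — value 89
step 4: e6 read() → 89 — value 89
step 5: e5 write(18) — value 18
step 6: e4 write(38) — value 38
step 7: e7 read() → 38 — value 38
step 8: e8 write(52) — value 52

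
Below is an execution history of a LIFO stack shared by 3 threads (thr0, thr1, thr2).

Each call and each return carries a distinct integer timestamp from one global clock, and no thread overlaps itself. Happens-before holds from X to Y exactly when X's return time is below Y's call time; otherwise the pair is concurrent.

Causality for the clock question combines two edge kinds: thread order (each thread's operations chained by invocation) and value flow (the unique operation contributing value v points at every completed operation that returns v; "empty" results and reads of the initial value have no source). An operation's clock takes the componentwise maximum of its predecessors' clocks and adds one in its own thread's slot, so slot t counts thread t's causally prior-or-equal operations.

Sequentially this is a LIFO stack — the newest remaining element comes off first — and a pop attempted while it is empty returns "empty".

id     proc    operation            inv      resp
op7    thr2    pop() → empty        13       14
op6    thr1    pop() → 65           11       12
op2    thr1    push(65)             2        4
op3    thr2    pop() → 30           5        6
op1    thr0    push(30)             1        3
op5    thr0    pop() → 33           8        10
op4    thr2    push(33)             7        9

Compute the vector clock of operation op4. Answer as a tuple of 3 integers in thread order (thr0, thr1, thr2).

op2, invoked 2, has no incoming edges; only thr1's bump applies → (0, 1, 0)
op1, invoked 1, has no incoming edges; only thr0's bump applies → (1, 0, 0)
merge at op6 (invoked 11): VC(op2)=(0, 1, 0), own-thread bump on thr1 → (0, 2, 0)
merge at op3 (invoked 5): VC(op1)=(1, 0, 0), own-thread bump on thr2 → (1, 0, 1)
merge at op4 (invoked 7): VC(op3)=(1, 0, 1), own-thread bump on thr2 → (1, 0, 2)
merge at op7 (invoked 13): VC(op4)=(1, 0, 2), own-thread bump on thr2 → (1, 0, 3)
merge at op5 (invoked 8): VC(op1)=(1, 0, 0), VC(op4)=(1, 0, 2), own-thread bump on thr0 → (2, 0, 2)
target: VC(op4) = (1, 0, 2)

(1, 0, 2)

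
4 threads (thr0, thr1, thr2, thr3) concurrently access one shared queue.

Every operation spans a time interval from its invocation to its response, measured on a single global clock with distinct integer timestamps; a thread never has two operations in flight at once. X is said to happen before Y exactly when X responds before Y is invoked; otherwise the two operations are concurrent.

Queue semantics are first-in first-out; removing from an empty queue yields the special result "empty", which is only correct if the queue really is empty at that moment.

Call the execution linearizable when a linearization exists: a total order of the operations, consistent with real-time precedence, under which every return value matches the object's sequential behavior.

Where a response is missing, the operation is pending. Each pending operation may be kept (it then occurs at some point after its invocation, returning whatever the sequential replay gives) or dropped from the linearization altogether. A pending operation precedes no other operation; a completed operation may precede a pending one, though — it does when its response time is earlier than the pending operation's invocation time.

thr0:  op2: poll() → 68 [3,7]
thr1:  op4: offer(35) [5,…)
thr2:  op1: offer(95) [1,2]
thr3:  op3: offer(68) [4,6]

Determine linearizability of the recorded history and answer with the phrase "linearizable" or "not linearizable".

not linearizable

prefix check: 1..6 passes, 1..7 fails once op2's time-7 response joins
every one of the 2 real-time-consistent orders over 3 completed queue ops fails the sequential spec
no completion choice of the 1 pending operation (op4) rescues it — every subset was tried
sample order op1, op2, op3 (pending dropped) stalls at step 2 — op2 poll() → 68 has no legal effect
sample order op1, op3, op2 (pending dropped) stalls at step 3 — op2 poll() → 68 has no legal effect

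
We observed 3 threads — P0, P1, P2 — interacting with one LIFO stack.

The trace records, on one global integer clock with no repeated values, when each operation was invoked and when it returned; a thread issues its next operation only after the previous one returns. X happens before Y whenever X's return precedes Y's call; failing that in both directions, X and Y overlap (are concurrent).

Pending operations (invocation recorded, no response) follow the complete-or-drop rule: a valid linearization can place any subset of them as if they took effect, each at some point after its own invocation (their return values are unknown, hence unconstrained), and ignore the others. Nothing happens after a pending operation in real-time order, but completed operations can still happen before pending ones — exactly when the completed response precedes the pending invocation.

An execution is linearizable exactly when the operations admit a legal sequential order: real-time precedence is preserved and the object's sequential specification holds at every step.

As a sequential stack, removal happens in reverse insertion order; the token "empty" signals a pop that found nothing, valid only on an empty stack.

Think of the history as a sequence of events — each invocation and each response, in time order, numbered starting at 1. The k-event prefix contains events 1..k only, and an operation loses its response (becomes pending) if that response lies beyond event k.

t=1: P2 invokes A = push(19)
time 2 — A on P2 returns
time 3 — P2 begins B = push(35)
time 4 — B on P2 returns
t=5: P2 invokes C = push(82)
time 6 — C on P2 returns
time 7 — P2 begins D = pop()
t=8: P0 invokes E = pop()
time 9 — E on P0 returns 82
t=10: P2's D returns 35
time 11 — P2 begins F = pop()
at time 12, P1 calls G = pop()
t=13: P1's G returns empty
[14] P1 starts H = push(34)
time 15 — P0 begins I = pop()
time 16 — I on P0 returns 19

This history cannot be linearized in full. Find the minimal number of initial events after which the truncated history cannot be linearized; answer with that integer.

a valid linearization of events 1..15 exists, for instance A, B, C, E, D, F, G:
after step 1 (A push(19)): stack <19>
after step 2 (B push(35)): stack <19,35>
after step 3 (C push(82)): stack <19,35,82>
after step 4 (E pop() → 82): stack <19,35>
after step 5 (D pop() → 35): stack <19>
after step 6 (F pop() (pending, included)): stack <>
after step 7 (G pop() → empty): stack <>
include event 16 — I responding at 16 — and every candidate order breaks
no completion choice of the 2 pending operations (F, H) rescues it — every subset was tried
sample order A, B, C, D, E, G, I (pending dropped) stalls at step 4 — D pop() → 35 has no legal effect
sample order A, B, C, E, D, G, I (pending dropped) stalls at step 6 — G pop() → empty has no legal effect

16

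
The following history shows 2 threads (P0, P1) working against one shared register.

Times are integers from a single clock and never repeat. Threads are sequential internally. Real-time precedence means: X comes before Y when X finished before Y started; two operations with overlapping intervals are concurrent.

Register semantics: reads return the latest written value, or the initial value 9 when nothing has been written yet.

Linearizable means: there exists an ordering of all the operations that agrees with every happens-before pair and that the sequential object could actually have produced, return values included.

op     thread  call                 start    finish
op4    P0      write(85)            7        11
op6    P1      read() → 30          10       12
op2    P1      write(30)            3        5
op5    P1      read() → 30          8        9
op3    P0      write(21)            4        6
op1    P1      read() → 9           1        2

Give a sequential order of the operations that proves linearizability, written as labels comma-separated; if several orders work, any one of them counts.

after step 1 (op1 read() → 9): value 9
after step 2 (op3 write(21)): value 21
after step 3 (op2 write(30)): value 30
after step 4 (op5 read() → 30): value 30
after step 5 (op6 read() → 30): value 30
after step 6 (op4 write(85)): value 85

op1, op3, op2, op5, op6, op4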